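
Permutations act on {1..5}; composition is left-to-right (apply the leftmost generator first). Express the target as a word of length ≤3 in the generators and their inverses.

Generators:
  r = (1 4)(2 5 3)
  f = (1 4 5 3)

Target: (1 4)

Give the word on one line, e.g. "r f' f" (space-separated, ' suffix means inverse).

  after r': (1 4)(2 3 5)
  after r': (2 5 3)
  after r': (1 4)

r' r' r'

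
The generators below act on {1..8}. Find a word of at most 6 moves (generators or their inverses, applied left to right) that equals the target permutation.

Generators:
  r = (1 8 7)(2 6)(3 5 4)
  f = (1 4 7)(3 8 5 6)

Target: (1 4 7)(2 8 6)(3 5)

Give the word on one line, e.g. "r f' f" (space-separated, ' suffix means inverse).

  after r': (1 7 8)(2 6)(3 4 5)
  after r': (1 8 7)(3 5 4)
  after r': (2 6)
  after f': (1 7 4)(2 5 8 3 6)
  after f': (1 4 7)(2 8 6)(3 5)

r' r' r' f' f'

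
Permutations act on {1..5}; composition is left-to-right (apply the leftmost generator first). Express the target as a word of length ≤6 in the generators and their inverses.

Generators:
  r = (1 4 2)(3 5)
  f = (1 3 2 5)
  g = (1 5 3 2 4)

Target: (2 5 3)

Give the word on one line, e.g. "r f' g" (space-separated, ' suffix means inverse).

g' r g' f'

  after g': (1 4 2 3 5)
  after r: (1 2 5 4)
  after g': (1 3 5 2)
  after f': (2 5 3)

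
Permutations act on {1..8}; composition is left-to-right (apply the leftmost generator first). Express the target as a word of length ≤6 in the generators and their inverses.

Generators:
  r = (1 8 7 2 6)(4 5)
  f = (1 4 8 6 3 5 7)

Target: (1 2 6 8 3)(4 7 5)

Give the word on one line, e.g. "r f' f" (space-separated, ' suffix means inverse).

  after f: (1 4 8 6 3 5 7)
  after r': (1 5 8 2 7 6 3 4)
  after f: (1 7 3 8 2)(5 6)
  after r: (1 2 8 6 4 5)(3 7)
  after f: (1 2 6 8 3)(4 7 5)

f r' f r f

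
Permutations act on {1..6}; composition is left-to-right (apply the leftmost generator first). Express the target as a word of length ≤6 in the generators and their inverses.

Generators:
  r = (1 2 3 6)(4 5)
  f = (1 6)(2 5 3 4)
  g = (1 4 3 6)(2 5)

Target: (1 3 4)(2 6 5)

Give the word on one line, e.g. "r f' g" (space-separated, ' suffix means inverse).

f r' g' f'

  after f: (1 6)(2 5 3 4)
  after r': (1 3 5 2 4)
  after g': (1 4 6 3 2)
  after f': (1 3 4)(2 6 5)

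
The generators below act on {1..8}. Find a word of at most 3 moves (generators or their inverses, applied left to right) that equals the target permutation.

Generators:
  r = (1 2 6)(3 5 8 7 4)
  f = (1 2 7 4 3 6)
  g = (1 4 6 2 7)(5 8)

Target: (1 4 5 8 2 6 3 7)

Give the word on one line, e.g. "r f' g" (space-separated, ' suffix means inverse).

r g r

  after r: (1 2 6)(3 5 8 7 4)
  after g: (1 7 6 4 3 8)
  after r: (1 4 5 8 2 6 3 7)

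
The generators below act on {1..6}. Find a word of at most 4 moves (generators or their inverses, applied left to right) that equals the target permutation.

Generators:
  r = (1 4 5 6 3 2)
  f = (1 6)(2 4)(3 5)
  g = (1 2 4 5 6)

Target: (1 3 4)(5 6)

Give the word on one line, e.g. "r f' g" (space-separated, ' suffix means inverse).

  after f': (1 6)(2 4)(3 5)
  after g: (2 5 3 6)
  after f: (1 6 4 2 3)
  after r: (1 3 4)(5 6)

f' g f r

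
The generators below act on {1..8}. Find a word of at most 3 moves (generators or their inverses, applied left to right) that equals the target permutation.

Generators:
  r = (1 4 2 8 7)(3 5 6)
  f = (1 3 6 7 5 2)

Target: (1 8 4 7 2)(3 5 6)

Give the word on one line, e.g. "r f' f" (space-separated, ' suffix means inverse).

r' r'

  after r': (1 7 8 2 4)(3 6 5)
  after r': (1 8 4 7 2)(3 5 6)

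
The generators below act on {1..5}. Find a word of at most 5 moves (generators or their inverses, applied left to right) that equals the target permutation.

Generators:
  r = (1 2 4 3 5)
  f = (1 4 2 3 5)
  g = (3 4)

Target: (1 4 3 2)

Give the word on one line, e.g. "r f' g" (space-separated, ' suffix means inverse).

g r f'

  after g: (3 4)
  after r: (1 2 4 5)
  after f': (1 4 3 2)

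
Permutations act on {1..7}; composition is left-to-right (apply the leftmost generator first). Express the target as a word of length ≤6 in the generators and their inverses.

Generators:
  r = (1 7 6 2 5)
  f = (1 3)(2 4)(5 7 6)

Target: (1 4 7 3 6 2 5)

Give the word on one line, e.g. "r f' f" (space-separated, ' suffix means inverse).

  after r: (1 7 6 2 5)
  after f: (1 6 4 2 7 5 3)
  after r: (1 2 6 4 5 3 7)
  after f: (1 4 7 3 6 2 5)

r f r f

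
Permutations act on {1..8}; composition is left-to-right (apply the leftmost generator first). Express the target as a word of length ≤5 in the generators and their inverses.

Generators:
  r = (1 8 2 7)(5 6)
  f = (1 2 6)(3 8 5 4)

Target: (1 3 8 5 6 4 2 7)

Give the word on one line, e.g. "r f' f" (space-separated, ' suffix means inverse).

  after f': (1 6 2)(3 4 5 8)
  after r': (1 5)(2 7)(3 4 6 8)
  after f: (1 4)(2 7 6 5)
  after f: (1 3 8 5 6 4 2 7)

f' r' f f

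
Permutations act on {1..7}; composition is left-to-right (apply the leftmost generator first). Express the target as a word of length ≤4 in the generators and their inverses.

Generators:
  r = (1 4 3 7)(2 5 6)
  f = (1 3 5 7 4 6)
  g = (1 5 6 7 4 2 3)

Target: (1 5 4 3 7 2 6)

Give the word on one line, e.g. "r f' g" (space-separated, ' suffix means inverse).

  after f': (1 6 4 7 5 3)
  after r': (1 5 4 3 7 2 6)

f' r'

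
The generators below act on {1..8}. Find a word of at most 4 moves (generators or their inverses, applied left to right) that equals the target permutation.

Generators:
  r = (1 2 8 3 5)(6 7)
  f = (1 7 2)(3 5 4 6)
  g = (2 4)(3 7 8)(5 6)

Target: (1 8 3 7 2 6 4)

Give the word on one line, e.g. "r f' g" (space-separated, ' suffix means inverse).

  after f': (1 2 7)(3 6 4 5)
  after r: (1 8 3 7 2 6 4)

f' r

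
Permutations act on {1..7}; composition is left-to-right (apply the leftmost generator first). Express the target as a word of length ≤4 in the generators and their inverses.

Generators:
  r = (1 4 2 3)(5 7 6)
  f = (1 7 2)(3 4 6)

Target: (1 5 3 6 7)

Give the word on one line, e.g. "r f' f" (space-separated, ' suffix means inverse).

  after r: (1 4 2 3)(5 7 6)
  after f: (1 6 5 2 4)(3 7)
  after r: (1 5 3 6 7)

r f r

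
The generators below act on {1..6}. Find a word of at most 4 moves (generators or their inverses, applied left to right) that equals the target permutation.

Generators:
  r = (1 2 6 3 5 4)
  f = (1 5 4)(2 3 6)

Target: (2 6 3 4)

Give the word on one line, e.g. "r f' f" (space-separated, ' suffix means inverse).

  after f': (1 4 5)(2 6 3)
  after r': (1 5 4 3)
  after f: (1 4 6 2 3 5)
  after f: (2 6 3 4)

f' r' f f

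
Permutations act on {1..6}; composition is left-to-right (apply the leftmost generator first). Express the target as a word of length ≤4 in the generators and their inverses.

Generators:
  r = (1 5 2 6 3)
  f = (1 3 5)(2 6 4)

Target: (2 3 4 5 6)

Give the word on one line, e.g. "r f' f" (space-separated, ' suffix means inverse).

f r r f

  after f: (1 3 5)(2 6 4)
  after r: (2 3)(4 6)
  after r: (1 5 2)(3 6 4)
  after f: (2 3 4 5 6)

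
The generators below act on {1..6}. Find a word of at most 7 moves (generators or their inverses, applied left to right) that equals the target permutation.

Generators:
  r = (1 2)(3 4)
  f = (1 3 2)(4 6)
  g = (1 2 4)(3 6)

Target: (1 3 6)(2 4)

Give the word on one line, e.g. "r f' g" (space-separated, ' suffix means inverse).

r' g' f' r' f

  after r': (1 2)(3 4)
  after g': (2 4 6 3)
  after f': (1 2 6)
  after r': (2 6)(3 4)
  after f: (1 3 6)(2 4)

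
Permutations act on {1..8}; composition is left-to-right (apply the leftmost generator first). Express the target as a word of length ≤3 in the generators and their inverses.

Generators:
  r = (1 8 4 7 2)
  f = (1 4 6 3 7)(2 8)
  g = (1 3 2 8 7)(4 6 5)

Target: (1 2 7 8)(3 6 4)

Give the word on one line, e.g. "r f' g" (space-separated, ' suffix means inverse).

r f'

  after r: (1 8 4 7 2)
  after f': (1 2 7 8)(3 6 4)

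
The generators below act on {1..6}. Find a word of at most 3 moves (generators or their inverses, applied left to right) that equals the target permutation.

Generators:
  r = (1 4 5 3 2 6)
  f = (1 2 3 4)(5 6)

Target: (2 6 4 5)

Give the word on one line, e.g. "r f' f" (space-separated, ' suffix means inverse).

f' r'

  after f': (1 4 3 2)(5 6)
  after r': (2 6 4 5)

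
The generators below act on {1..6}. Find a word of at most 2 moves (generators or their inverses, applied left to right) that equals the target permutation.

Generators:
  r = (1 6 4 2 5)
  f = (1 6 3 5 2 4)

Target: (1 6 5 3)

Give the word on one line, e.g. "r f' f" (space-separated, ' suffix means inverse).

  after f': (1 4 2 5 3 6)
  after r': (1 6 5 3)

f' r'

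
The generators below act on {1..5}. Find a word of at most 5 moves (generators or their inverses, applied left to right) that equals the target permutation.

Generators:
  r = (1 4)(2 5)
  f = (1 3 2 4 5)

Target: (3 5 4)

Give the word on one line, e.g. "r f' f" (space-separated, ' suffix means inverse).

r f' r f' r

  after r: (1 4)(2 5)
  after f': (1 2 4 5 3)
  after r: (1 5 3 4 2)
  after f': (1 4 3 2 5)
  after r: (3 5 4)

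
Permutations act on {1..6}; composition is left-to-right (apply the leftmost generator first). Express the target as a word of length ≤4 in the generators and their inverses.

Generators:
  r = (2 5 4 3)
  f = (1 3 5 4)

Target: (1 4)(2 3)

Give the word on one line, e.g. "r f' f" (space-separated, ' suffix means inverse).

  after r': (2 3 4 5)
  after f': (1 4 3 5 2)
  after f': (1 5 2 4)
  after r: (1 4)(2 3)

r' f' f' r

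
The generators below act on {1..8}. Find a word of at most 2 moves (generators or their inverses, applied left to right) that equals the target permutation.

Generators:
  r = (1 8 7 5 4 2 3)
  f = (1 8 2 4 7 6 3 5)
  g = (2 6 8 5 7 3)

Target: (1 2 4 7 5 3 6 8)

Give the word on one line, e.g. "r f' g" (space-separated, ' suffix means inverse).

r' g

  after r': (1 3 2 4 5 7 8)
  after g: (1 2 4 7 5 3 6 8)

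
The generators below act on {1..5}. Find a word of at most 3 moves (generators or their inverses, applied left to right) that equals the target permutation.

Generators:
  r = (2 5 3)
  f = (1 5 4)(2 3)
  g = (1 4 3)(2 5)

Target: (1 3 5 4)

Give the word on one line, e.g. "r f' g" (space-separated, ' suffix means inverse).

  after r: (2 5 3)
  after g': (1 3 5 4)

r g'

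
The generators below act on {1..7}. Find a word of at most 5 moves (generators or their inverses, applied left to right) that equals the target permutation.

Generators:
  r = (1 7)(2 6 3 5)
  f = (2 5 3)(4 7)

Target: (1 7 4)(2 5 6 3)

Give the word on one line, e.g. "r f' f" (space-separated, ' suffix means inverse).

  after f': (2 3 5)(4 7)
  after r': (1 7 4)(2 6)
  after r': (3 6 5)(4 7)
  after r': (1 7 4)(2 5 6 3)

f' r' r' r'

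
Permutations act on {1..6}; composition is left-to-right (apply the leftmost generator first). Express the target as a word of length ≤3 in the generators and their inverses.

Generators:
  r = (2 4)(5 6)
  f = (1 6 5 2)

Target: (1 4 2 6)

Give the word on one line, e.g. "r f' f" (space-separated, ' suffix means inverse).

f' r'

  after f': (1 2 5 6)
  after r': (1 4 2 6)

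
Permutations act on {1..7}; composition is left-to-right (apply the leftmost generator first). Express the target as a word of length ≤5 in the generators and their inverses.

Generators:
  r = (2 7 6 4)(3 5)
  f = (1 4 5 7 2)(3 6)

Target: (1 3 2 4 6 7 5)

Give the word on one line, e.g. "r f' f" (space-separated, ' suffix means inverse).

  after r': (2 4 6 7)(3 5)
  after f': (1 2)(3 4)(5 6)
  after r: (1 7 6 3 2)(4 5)
  after r: (1 6 5 2)(3 7 4)
  after f: (1 3 2 4 6 7 5)

r' f' r r f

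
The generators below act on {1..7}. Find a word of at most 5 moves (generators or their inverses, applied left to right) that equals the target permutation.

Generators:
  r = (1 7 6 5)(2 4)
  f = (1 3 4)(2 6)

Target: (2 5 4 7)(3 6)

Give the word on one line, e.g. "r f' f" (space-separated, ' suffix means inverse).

  after f: (1 3 4)(2 6)
  after r: (1 3 2 5)(4 7 6)
  after f': (2 5 4 7)(3 6)

f r f'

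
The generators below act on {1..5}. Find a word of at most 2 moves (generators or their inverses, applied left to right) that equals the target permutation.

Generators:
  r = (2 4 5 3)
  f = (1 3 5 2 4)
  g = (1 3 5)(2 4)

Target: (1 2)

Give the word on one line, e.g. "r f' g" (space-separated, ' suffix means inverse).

g' f

  after g': (1 5 3)(2 4)
  after f: (1 2)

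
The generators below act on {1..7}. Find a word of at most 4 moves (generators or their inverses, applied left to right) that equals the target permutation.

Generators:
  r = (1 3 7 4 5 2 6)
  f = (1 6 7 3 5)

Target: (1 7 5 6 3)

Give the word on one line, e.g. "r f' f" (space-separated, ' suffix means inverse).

  after f: (1 6 7 3 5)
  after f: (1 7 5 6 3)

f f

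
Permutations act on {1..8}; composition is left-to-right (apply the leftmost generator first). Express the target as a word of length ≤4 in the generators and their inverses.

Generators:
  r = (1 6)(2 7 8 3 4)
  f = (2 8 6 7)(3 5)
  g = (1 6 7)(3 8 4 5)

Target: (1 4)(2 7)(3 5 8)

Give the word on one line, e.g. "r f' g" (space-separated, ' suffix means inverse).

  after r: (1 6)(2 7 8 3 4)
  after f': (1 8 5 3 4 7 2 6)
  after g: (1 4)(2 7)(3 5 8)

r f' g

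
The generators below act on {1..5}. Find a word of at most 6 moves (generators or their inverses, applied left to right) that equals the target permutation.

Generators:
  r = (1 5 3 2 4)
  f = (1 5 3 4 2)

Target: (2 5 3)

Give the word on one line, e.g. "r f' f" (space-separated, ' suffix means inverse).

  after f': (1 2 4 3 5)
  after r': (1 3)(4 5)
  after r': (1 5 2 3 4)
  after r': (2 5 3)

f' r' r' r'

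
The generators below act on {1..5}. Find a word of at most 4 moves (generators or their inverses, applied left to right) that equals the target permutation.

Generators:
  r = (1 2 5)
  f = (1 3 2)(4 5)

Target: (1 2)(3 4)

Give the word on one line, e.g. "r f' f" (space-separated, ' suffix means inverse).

  after f: (1 3 2)(4 5)
  after r: (1 3 5 4)
  after f: (1 2)(3 4)

f r f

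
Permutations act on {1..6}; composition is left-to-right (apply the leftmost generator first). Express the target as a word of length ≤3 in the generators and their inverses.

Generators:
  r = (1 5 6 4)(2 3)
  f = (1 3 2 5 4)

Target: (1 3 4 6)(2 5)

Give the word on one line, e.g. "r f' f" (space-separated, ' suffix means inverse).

  after r': (1 4 6 5)(2 3)
  after f: (3 5)(4 6)
  after f: (1 3 4 6)(2 5)

r' f f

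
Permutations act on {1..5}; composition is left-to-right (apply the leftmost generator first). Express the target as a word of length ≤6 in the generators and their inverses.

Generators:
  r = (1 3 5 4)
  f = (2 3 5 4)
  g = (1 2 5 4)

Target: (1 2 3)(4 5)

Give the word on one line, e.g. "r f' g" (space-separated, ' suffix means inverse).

r' g' g' r r

  after r': (1 4 5 3)
  after g': (1 5 3 4 2)
  after g': (1 2 4)(3 5)
  after r: (1 2)(3 4)
  after r: (1 2 3)(4 5)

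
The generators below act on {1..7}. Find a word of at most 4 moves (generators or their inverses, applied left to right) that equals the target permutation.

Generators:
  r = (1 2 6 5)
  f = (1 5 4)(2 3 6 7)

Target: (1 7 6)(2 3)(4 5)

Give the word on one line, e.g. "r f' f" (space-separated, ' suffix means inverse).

  after r: (1 2 6 5)
  after f': (1 7 6)(2 3)(4 5)

r f'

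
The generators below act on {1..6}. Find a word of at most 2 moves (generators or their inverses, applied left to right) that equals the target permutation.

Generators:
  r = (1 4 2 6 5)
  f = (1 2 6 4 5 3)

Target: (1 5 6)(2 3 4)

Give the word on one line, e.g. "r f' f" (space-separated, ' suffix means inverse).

f' f'

  after f': (1 3 5 4 6 2)
  after f': (1 5 6)(2 3 4)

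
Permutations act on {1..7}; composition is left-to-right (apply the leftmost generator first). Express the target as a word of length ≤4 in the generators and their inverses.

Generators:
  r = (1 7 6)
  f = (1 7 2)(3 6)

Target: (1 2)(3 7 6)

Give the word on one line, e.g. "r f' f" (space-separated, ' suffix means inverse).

f' r'

  after f': (1 2 7)(3 6)
  after r': (1 2)(3 7 6)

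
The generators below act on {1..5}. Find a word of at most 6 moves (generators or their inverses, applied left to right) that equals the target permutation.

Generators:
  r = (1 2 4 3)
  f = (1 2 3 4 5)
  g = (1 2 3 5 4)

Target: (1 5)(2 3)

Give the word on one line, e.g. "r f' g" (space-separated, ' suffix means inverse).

g' f' r f' r

  after g': (1 4 5 3 2)
  after f': (1 3)(2 5)
  after r: (2 5 4 3)
  after f': (1 5 3)(2 4)
  after r: (1 5)(2 3)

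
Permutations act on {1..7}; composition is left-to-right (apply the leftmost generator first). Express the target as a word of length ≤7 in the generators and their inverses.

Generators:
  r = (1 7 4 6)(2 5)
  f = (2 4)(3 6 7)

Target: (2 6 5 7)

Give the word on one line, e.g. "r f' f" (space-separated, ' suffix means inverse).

  after f: (2 4)(3 6 7)
  after r: (1 7 3)(2 6 4 5)
  after f': (1 6 2 3)(4 5)
  after r: (2 3 7 4)(5 6)
  after f: (2 6 5 7)

f r f' r f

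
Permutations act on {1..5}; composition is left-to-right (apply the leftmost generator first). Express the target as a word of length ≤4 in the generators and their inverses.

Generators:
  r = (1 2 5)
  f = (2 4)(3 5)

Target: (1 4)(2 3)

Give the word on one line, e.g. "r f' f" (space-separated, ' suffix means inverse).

  after r: (1 2 5)
  after f: (1 4 2 3 5)
  after r': (1 4)(2 3)

r f r'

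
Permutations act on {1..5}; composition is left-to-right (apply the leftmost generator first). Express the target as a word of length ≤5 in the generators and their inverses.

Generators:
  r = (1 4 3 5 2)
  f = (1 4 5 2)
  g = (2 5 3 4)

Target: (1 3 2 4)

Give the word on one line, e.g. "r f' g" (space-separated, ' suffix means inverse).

g f g'

  after g: (2 5 3 4)
  after f: (1 4)(3 5)
  after g': (1 3 2 4)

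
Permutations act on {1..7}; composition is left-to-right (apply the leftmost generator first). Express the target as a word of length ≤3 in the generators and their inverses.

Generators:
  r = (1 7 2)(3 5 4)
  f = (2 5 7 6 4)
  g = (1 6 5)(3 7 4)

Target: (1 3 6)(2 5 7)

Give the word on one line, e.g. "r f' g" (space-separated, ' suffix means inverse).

  after r: (1 7 2)(3 5 4)
  after g': (1 3 6)(2 5 7)

r g'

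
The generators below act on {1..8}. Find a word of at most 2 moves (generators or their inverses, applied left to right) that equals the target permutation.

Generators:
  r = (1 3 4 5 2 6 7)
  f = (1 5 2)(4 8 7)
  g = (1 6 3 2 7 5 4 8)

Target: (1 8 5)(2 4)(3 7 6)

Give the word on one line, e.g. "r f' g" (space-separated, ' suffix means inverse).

  after g': (1 8 4 5 7 2 3 6)
  after r: (1 8 5)(2 4)(3 7 6)

g' r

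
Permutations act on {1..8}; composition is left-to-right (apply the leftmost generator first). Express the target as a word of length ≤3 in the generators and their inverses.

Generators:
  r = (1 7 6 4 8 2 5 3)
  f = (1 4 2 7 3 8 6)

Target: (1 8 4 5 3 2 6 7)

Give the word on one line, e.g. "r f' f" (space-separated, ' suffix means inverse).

f r

  after f: (1 4 2 7 3 8 6)
  after r: (1 8 4 5 3 2 6 7)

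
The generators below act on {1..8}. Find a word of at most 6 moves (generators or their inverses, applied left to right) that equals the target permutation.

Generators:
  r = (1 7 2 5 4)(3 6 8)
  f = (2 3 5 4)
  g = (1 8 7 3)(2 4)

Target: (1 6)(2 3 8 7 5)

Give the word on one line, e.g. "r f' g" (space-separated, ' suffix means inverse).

r' f r' g r

  after r': (1 4 5 2 7)(3 8 6)
  after f: (1 2 7)(3 8 6 5)
  after r': (1 7 4 5 8 3 6 2)
  after g: (1 3 6 4 5 7 2 8)
  after r: (1 6)(2 3 8 7 5)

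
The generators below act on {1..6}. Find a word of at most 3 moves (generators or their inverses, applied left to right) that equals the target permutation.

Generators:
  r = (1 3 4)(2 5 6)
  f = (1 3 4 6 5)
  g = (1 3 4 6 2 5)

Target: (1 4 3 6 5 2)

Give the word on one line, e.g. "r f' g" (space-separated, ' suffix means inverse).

  after r: (1 3 4)(2 5 6)
  after g: (1 4 3 6 5 2)

r g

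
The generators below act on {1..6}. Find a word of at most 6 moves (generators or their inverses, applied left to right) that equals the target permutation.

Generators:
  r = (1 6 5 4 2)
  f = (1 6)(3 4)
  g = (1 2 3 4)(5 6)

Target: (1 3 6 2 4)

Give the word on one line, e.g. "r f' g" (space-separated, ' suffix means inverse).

g f g r' r'

  after g: (1 2 3 4)(5 6)
  after f: (1 2 4 6 5)
  after g: (1 3 4 5 2)
  after r': (1 3 5 4 6)
  after r': (1 3 6 2 4)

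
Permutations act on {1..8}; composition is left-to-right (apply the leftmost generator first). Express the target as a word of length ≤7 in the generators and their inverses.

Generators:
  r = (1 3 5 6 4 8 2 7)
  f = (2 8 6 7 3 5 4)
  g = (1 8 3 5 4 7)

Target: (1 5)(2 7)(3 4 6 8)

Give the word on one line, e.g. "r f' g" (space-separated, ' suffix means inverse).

r' g g g g

  after r': (1 7 2 8 4 6 5 3)
  after g: (2 3 8 7)(4 6)
  after g: (1 8)(2 5 4 6 7)
  after g: (1 3 5 7 2 4 6)
  after g: (1 5)(2 7)(3 4 6 8)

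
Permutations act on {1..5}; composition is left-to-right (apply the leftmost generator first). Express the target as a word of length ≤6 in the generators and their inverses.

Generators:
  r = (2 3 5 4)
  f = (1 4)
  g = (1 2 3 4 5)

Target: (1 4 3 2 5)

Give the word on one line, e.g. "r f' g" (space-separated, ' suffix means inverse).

  after f': (1 4)
  after g': (1 3 2)(4 5)
  after g': (1 2 5 3)
  after r: (1 3)(2 4)
  after g: (1 4 3 2 5)

f' g' g' r g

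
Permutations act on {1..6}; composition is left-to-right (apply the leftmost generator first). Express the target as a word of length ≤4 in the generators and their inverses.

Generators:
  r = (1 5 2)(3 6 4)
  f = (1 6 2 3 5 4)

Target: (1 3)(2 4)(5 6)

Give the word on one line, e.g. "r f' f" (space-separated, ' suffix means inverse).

r f r' r'

  after r: (1 5 2)(3 6 4)
  after f: (1 4 5 3 2 6)
  after r': (1 6 2 3 5 4)
  after r': (1 3)(2 4)(5 6)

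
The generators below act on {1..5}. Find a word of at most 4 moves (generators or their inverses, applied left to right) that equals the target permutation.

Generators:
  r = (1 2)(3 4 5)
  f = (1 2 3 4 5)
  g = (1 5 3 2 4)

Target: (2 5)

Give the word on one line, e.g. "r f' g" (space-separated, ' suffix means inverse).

f r'

  after f: (1 2 3 4 5)
  after r': (2 5)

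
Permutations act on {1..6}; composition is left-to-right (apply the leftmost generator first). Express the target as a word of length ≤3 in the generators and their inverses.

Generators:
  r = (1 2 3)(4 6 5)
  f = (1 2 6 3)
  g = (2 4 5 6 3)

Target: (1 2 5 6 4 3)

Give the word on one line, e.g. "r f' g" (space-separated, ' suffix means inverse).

  after r: (1 2 3)(4 6 5)
  after f': (2 6 5 4)
  after r: (1 2 5 6 4 3)

r f' r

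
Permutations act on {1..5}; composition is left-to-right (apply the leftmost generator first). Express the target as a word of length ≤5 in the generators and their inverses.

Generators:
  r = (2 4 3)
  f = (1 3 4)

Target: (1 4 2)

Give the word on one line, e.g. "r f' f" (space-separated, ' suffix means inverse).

r' r' f r r

  after r': (2 3 4)
  after r': (2 4 3)
  after f: (1 3 2)
  after r: (1 2)(3 4)
  after r: (1 4 2)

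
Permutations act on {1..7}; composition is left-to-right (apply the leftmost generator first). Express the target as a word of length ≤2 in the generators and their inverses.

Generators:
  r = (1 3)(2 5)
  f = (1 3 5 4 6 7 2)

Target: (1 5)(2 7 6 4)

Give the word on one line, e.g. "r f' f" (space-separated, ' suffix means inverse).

f' r'

  after f': (1 2 7 6 4 5 3)
  after r': (1 5)(2 7 6 4)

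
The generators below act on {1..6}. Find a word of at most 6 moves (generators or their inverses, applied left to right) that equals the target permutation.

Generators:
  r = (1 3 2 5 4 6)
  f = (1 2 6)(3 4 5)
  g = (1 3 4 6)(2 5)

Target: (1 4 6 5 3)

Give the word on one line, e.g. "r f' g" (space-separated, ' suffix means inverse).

f f r f' r'

  after f: (1 2 6)(3 4 5)
  after f: (1 6 2)(3 5 4)
  after r: (2 3 4)(5 6)
  after f': (1 6 4)(2 5)
  after r': (1 4 6 5 3)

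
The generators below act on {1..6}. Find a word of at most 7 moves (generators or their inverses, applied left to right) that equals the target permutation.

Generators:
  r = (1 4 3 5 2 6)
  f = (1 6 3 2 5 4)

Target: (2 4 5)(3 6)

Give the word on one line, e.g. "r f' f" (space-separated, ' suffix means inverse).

  after r: (1 4 3 5 2 6)
  after r: (1 3 2)(4 5 6)
  after f: (1 2 6)(3 5)
  after r: (1 6 4 3 2)
  after r: (2 4 5)(3 6)

r r f r r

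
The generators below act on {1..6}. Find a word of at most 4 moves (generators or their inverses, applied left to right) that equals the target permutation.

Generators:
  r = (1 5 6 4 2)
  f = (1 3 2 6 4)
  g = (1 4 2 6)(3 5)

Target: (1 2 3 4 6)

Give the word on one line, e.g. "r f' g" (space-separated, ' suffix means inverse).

g r g f'

  after g: (1 4 2 6)(3 5)
  after r: (1 2 4)(3 6 5)
  after g: (1 6 3)
  after f': (1 2 3 4 6)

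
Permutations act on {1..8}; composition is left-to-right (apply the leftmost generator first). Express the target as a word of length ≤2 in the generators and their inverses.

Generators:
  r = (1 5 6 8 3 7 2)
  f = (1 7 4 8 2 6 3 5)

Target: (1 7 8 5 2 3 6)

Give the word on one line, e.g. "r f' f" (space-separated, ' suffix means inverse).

r' r'

  after r': (1 2 7 3 8 6 5)
  after r': (1 7 8 5 2 3 6)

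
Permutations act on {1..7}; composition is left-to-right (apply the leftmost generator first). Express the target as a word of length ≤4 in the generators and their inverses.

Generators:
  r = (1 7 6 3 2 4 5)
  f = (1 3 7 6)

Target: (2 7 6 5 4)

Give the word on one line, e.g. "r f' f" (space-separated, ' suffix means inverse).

f r' f

  after f: (1 3 7 6)
  after r': (1 6 5 4 2 3)
  after f: (2 7 6 5 4)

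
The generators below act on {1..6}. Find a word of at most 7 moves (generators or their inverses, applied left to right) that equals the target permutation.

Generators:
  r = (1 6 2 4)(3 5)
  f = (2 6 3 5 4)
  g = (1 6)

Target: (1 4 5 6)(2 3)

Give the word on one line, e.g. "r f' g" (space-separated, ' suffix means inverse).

f' g' f' g r

  after f': (2 4 5 3 6)
  after g': (1 6 2 4 5 3)
  after f': (1 2 5 6 4 3)
  after g: (1 2 5)(3 6 4)
  after r: (1 4 5 6)(2 3)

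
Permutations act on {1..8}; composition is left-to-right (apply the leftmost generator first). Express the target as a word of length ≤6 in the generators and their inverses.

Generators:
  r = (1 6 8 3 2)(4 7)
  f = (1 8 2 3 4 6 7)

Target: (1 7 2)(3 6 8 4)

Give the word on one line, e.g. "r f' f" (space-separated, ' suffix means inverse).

r f r' r'

  after r: (1 6 8 3 2)(4 7)
  after f: (1 7 6 2 8 4)
  after r': (1 4 2 6 3 8 7)
  after r': (1 7 2)(3 6 8 4)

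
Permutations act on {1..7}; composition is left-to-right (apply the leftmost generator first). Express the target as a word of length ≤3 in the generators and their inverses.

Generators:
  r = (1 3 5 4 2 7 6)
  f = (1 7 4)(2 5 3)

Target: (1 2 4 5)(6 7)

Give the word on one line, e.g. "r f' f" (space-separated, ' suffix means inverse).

r f' f'

  after r: (1 3 5 4 2 7 6)
  after f': (1 5 7 6 4 3 2)
  after f': (1 2 4 5)(6 7)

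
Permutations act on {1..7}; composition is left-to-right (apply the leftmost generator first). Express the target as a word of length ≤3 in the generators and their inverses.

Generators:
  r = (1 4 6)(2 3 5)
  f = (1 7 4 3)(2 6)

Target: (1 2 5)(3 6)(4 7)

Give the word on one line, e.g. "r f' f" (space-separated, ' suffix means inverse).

  after r': (1 6 4)(2 5 3)
  after f: (1 2 5)(3 6)(4 7)

r' f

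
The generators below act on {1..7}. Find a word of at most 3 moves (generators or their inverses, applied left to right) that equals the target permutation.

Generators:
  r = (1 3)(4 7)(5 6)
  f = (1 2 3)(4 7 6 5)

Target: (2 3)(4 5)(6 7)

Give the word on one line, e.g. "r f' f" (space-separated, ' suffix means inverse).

  after r': (1 3)(4 7)(5 6)
  after f': (1 2)(5 7)
  after f': (2 3)(4 5)(6 7)

r' f' f'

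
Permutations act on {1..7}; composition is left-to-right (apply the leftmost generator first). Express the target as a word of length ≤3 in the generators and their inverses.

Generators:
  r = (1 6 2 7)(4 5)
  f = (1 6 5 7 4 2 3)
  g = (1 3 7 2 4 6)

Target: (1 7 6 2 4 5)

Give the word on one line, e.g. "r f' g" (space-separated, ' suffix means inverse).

  after g': (1 6 4 2 7 3)
  after f': (2 5 6 7)
  after r': (1 7 6 2 4 5)

g' f' r'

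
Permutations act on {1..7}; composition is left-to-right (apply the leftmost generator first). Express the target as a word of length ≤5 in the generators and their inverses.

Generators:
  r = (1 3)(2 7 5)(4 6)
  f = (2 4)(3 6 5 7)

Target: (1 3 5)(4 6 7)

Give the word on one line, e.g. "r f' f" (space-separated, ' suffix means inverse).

f' f' r r r

  after f': (2 4)(3 7 5 6)
  after f': (3 5)(6 7)
  after r: (1 3 2 7 4 6 5)
  after r: (2 5 3 7 6)
  after r: (1 3 5)(4 6 7)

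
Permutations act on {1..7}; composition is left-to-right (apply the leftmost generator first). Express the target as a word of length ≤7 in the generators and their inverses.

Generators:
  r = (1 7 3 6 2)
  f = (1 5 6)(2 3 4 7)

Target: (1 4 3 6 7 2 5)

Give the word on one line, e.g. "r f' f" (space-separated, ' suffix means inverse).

f' r' f r' r'

  after f': (1 6 5)(2 7 4 3)
  after r': (1 3 6 5 2)(4 7)
  after f: (1 4 2 5 3)
  after r': (1 4 6 3 2 5 7)
  after r': (1 4 3 6 7 2 5)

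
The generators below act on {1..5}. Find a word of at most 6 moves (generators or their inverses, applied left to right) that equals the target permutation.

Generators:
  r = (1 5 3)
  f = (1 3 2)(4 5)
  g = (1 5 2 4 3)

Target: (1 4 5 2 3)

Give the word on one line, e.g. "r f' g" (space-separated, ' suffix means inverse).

g g f f g'

  after g: (1 5 2 4 3)
  after g: (1 2 3 5 4)
  after f: (3 4)
  after f: (1 3 5 4 2)
  after g': (1 4 5 2 3)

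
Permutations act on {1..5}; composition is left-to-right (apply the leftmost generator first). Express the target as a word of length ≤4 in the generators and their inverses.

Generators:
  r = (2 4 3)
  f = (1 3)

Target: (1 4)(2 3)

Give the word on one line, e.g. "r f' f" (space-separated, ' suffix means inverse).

r' f' r' f

  after r': (2 3 4)
  after f': (1 3 4 2)
  after r': (1 4 3 2)
  after f: (1 4)(2 3)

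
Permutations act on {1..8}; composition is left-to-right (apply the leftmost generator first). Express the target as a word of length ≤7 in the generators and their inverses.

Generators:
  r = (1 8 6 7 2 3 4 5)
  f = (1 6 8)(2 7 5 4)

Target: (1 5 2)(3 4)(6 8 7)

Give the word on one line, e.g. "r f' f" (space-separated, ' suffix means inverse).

  after f: (1 6 8)(2 7 5 4)
  after f: (1 8 6)(2 5)(4 7)
  after r: (1 6 8 7 5 3 4 2)
  after r: (1 7)(2 8)(3 5 4)
  after f: (1 5 2)(3 4)(6 8 7)

f f r r f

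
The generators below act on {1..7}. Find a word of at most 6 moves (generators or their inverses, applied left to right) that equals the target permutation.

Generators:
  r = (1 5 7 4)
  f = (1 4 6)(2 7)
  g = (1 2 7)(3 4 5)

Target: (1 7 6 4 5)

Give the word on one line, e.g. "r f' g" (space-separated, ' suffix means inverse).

r r f f

  after r: (1 5 7 4)
  after r: (1 7)(4 5)
  after f: (1 2 7 4 5 6)
  after f: (1 7 6 4 5)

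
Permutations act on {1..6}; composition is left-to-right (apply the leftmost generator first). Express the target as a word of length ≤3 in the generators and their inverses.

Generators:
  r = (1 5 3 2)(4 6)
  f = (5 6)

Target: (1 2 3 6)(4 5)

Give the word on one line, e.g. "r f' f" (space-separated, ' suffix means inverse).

  after f: (5 6)
  after r': (1 2 3 5 4 6)
  after f': (1 2 3 6)(4 5)

f r' f'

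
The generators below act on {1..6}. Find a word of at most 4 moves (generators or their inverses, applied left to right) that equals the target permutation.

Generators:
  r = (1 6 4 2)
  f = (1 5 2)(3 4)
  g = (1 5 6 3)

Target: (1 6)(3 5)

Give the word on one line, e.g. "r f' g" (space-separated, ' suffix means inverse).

  after g: (1 5 6 3)
  after g: (1 6)(3 5)

g g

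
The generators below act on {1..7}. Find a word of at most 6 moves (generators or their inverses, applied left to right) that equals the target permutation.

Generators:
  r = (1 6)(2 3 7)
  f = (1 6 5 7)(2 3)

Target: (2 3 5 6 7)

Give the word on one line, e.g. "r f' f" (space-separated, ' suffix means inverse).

f' r' f r' f

  after f': (1 7 5 6)(2 3)
  after r': (1 3 7 5)
  after f: (1 2 3)(5 6)
  after r': (1 7 3 6 5)
  after f: (2 3 5 6 7)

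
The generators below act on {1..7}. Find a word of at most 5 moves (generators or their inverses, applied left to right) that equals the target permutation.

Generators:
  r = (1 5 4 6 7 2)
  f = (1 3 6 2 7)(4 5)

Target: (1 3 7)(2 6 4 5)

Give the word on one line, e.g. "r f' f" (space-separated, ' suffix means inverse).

r' f' f'

  after r': (1 2 7 6 4 5)
  after f': (1 6 5 7 3)
  after f': (1 3 7)(2 6 4 5)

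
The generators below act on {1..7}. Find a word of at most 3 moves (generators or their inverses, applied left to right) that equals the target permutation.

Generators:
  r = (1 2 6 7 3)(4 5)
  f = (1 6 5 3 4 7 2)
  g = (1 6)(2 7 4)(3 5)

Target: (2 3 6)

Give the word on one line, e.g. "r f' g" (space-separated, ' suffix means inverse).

g' f'

  after g': (1 6)(2 4 7)(3 5)
  after f': (2 3 6)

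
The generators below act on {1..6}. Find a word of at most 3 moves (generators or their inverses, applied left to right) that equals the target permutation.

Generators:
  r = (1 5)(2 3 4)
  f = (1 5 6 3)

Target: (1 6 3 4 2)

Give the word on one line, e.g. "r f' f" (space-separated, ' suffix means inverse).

r f

  after r: (1 5)(2 3 4)
  after f: (1 6 3 4 2)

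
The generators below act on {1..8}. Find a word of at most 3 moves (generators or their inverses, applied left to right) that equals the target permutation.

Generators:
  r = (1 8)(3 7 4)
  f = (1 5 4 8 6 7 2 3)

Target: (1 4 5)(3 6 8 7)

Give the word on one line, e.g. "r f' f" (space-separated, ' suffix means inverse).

f r f

  after f: (1 5 4 8 6 7 2 3)
  after r: (1 5 3 8 6 4)(2 7)
  after f: (1 4 5)(3 6 8 7)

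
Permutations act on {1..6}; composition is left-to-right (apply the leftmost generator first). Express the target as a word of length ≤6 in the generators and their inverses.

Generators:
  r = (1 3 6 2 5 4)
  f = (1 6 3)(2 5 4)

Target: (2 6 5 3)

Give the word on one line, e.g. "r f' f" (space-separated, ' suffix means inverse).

r' f' r r

  after r': (1 4 5 2 6 3)
  after f': (1 5 4 2)
  after r: (1 4 5)(2 3 6)
  after r: (2 6 5 3)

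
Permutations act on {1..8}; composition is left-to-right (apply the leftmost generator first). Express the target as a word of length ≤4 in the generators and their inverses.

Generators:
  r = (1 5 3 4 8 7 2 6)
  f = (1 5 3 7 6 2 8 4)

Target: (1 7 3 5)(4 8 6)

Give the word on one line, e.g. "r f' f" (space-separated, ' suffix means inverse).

  after r': (1 6 2 7 8 4 3 5)
  after f: (1 2 6 8)(4 7)
  after r': (1 7 3 5)(4 8 6)

r' f r'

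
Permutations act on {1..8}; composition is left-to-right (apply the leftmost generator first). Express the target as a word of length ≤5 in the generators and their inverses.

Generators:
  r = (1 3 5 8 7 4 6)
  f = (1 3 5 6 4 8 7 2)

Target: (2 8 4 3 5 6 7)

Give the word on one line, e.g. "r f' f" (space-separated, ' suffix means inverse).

f' r f

  after f': (1 2 7 8 4 6 5 3)
  after r: (1 2 4)(6 8)
  after f: (2 8 4 3 5 6 7)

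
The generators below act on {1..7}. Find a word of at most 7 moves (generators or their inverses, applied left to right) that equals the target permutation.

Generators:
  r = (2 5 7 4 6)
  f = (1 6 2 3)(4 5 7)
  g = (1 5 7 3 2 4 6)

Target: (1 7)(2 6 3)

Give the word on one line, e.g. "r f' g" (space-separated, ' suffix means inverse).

  after r': (2 6 4 7 5)
  after f': (1 3 2)(4 5 6 7)
  after r': (1 3 6 5 4 2)
  after r': (1 3 4 6 2)(5 7)
  after g': (1 7)(2 6 3)

r' f' r' r' g'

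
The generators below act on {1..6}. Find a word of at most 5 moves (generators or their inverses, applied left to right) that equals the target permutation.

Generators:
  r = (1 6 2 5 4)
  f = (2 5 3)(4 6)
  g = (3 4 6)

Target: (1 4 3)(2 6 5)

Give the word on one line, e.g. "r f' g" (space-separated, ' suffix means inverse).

r f' r r f'

  after r: (1 6 2 5 4)
  after f': (1 4)(3 5 6)
  after r: (2 5)(3 4 6)
  after r: (1 6 3)(2 4)
  after f': (1 4 3)(2 6 5)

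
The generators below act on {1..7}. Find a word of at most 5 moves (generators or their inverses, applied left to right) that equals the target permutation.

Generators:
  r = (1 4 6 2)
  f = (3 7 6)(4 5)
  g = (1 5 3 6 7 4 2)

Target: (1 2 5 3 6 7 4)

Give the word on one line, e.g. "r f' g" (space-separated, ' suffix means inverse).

f' g' f'

  after f': (3 6 7)(4 5)
  after g': (1 2 4)(5 7)
  after f': (1 2 5 3 6 7 4)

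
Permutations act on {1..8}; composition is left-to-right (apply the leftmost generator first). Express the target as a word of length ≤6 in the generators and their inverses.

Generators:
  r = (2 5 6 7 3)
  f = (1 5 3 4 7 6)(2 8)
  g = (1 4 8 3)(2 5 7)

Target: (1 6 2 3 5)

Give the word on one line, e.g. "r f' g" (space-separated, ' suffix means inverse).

  after g': (1 3 8 4)(2 7 5)
  after r': (1 7 2 6 5 3 8 4)
  after g: (1 2 6 7 5)
  after r: (1 5)(2 7 6 3)
  after r: (1 6 2 3 5)

g' r' g r r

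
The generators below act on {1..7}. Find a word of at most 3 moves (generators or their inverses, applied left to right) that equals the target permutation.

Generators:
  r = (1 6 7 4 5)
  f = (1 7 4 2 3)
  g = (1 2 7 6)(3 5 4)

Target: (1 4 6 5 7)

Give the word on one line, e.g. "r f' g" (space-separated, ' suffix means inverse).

  after r': (1 5 4 7 6)
  after r': (1 4 6 5 7)

r' r'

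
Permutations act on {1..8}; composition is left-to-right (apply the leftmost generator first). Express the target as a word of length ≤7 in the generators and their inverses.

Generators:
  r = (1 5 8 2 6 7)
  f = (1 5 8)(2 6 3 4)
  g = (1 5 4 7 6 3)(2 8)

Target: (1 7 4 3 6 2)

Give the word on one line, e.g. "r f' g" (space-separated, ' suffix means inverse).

g g f r r

  after g: (1 5 4 7 6 3)(2 8)
  after g: (1 4 6)(3 5 7)
  after f: (1 2 6 5 7 4 3 8)
  after r: (1 6 8 5)(2 7 4 3)
  after r: (1 7 4 3 6 2)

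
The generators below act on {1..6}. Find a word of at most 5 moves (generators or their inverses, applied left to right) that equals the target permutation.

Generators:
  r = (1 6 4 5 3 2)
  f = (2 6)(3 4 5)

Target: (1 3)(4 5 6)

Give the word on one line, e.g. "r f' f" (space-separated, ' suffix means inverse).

r f r'

  after r: (1 6 4 5 3 2)
  after f: (1 2)(3 6 5 4)
  after r': (1 3)(4 5 6)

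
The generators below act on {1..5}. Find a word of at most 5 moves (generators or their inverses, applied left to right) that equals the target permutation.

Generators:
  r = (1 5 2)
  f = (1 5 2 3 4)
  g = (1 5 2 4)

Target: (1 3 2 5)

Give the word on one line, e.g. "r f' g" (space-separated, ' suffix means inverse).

  after f': (1 4 3 2 5)
  after f': (1 3 5 4 2)
  after g: (1 3 2 5)

f' f' g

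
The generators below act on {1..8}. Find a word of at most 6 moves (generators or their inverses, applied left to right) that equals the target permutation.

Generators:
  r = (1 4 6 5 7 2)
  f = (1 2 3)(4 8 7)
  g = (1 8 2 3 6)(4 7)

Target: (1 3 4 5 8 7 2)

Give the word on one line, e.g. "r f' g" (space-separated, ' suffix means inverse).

  after g: (1 8 2 3 6)(4 7)
  after r': (1 8 7)(2 3 4 5 6)
  after g: (1 2 6 3 7 8 4 5)
  after g: (1 3 4 5 8 7 2)

g r' g g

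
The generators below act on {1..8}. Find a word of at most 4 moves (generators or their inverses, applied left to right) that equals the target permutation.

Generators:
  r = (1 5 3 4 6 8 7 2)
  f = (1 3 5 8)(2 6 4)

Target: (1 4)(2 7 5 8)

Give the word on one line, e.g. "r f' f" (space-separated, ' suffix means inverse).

r' f'

  after r': (1 2 7 8 6 4 3 5)
  after f': (1 4)(2 7 5 8)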